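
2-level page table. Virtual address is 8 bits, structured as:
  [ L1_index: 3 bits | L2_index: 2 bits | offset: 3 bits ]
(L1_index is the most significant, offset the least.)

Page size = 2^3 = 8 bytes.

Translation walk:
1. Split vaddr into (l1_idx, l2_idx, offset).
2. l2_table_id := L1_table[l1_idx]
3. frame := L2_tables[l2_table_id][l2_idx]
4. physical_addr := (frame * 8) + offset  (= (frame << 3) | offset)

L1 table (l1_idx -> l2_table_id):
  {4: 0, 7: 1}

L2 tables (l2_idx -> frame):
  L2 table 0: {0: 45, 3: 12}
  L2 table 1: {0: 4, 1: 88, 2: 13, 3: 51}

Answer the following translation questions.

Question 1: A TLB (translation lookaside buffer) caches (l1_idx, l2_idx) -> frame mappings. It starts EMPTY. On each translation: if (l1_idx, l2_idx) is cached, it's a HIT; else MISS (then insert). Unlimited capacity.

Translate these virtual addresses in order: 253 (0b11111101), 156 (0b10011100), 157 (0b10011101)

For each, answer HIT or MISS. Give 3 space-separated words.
vaddr=253: (7,3) not in TLB -> MISS, insert
vaddr=156: (4,3) not in TLB -> MISS, insert
vaddr=157: (4,3) in TLB -> HIT

Answer: MISS MISS HIT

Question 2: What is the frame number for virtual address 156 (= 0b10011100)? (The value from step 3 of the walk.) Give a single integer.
vaddr = 156: l1_idx=4, l2_idx=3
L1[4] = 0; L2[0][3] = 12

Answer: 12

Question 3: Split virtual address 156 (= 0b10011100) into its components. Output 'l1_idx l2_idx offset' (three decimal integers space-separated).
Answer: 4 3 4

Derivation:
vaddr = 156 = 0b10011100
  top 3 bits -> l1_idx = 4
  next 2 bits -> l2_idx = 3
  bottom 3 bits -> offset = 4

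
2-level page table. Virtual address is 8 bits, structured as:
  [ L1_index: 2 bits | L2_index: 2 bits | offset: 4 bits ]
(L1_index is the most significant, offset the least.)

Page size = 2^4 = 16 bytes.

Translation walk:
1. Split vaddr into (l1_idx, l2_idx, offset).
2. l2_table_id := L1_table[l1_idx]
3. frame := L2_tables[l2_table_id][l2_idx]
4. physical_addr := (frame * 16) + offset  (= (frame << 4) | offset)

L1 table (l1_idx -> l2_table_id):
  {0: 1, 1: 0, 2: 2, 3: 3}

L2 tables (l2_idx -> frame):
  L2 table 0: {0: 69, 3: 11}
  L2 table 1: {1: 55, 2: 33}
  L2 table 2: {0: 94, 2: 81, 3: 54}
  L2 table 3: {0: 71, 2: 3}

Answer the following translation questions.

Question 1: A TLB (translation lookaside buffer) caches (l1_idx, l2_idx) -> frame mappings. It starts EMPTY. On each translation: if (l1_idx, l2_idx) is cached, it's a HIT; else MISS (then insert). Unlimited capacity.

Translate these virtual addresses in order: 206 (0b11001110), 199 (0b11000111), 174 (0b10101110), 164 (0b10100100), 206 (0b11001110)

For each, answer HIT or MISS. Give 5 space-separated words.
Answer: MISS HIT MISS HIT HIT

Derivation:
vaddr=206: (3,0) not in TLB -> MISS, insert
vaddr=199: (3,0) in TLB -> HIT
vaddr=174: (2,2) not in TLB -> MISS, insert
vaddr=164: (2,2) in TLB -> HIT
vaddr=206: (3,0) in TLB -> HIT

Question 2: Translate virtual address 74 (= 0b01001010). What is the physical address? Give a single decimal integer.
vaddr = 74 = 0b01001010
Split: l1_idx=1, l2_idx=0, offset=10
L1[1] = 0
L2[0][0] = 69
paddr = 69 * 16 + 10 = 1114

Answer: 1114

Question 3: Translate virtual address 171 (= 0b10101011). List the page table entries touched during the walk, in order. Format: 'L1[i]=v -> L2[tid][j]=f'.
Answer: L1[2]=2 -> L2[2][2]=81

Derivation:
vaddr = 171 = 0b10101011
Split: l1_idx=2, l2_idx=2, offset=11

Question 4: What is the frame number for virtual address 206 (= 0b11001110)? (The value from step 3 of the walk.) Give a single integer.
Answer: 71

Derivation:
vaddr = 206: l1_idx=3, l2_idx=0
L1[3] = 3; L2[3][0] = 71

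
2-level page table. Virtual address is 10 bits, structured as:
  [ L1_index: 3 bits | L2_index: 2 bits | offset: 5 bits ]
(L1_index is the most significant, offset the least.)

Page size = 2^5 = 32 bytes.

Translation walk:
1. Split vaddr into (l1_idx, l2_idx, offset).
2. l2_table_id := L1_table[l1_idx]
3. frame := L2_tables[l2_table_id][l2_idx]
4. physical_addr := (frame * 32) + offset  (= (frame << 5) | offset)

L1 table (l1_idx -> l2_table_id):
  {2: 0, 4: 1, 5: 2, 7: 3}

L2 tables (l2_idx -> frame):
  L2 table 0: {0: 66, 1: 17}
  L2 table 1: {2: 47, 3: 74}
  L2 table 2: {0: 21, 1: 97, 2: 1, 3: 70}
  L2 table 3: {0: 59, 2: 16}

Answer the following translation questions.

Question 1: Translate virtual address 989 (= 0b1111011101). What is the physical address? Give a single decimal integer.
vaddr = 989 = 0b1111011101
Split: l1_idx=7, l2_idx=2, offset=29
L1[7] = 3
L2[3][2] = 16
paddr = 16 * 32 + 29 = 541

Answer: 541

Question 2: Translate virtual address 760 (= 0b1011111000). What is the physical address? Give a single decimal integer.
Answer: 2264

Derivation:
vaddr = 760 = 0b1011111000
Split: l1_idx=5, l2_idx=3, offset=24
L1[5] = 2
L2[2][3] = 70
paddr = 70 * 32 + 24 = 2264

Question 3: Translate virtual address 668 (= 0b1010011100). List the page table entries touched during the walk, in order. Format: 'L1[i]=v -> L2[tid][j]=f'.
vaddr = 668 = 0b1010011100
Split: l1_idx=5, l2_idx=0, offset=28

Answer: L1[5]=2 -> L2[2][0]=21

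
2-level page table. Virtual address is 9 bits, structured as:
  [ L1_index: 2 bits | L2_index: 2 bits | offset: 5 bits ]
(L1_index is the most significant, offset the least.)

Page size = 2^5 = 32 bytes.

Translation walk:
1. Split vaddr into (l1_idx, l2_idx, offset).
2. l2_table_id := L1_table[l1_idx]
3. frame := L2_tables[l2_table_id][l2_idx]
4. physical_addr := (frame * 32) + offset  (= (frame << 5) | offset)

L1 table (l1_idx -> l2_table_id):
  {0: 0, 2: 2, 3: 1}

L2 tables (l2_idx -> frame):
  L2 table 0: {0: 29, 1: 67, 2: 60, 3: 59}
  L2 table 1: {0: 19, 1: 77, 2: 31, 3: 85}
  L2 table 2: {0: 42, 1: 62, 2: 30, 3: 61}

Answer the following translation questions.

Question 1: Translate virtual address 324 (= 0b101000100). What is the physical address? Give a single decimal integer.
Answer: 964

Derivation:
vaddr = 324 = 0b101000100
Split: l1_idx=2, l2_idx=2, offset=4
L1[2] = 2
L2[2][2] = 30
paddr = 30 * 32 + 4 = 964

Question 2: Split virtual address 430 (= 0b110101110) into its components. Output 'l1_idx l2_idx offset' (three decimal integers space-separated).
Answer: 3 1 14

Derivation:
vaddr = 430 = 0b110101110
  top 2 bits -> l1_idx = 3
  next 2 bits -> l2_idx = 1
  bottom 5 bits -> offset = 14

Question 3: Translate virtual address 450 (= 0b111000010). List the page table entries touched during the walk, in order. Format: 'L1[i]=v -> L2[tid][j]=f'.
Answer: L1[3]=1 -> L2[1][2]=31

Derivation:
vaddr = 450 = 0b111000010
Split: l1_idx=3, l2_idx=2, offset=2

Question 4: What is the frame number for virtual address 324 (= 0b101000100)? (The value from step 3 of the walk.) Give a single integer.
vaddr = 324: l1_idx=2, l2_idx=2
L1[2] = 2; L2[2][2] = 30

Answer: 30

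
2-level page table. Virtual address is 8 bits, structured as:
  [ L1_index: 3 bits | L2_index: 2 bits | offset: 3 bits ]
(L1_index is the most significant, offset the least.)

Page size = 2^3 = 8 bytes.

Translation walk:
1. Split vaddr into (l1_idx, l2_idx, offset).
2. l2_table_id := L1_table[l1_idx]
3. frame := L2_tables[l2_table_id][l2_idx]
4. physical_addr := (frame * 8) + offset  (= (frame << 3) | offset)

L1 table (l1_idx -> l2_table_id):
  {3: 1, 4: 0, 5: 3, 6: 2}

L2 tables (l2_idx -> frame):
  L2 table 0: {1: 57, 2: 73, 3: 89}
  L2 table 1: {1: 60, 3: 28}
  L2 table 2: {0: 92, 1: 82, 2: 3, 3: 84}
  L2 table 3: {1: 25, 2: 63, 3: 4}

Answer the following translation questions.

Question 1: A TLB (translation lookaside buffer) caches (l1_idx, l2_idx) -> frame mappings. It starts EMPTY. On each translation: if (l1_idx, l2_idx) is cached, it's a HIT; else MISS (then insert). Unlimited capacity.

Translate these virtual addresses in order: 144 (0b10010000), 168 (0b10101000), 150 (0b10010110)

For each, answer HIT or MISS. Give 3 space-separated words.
Answer: MISS MISS HIT

Derivation:
vaddr=144: (4,2) not in TLB -> MISS, insert
vaddr=168: (5,1) not in TLB -> MISS, insert
vaddr=150: (4,2) in TLB -> HIT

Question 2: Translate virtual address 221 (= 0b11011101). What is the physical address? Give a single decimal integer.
Answer: 677

Derivation:
vaddr = 221 = 0b11011101
Split: l1_idx=6, l2_idx=3, offset=5
L1[6] = 2
L2[2][3] = 84
paddr = 84 * 8 + 5 = 677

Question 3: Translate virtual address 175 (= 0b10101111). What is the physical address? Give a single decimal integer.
vaddr = 175 = 0b10101111
Split: l1_idx=5, l2_idx=1, offset=7
L1[5] = 3
L2[3][1] = 25
paddr = 25 * 8 + 7 = 207

Answer: 207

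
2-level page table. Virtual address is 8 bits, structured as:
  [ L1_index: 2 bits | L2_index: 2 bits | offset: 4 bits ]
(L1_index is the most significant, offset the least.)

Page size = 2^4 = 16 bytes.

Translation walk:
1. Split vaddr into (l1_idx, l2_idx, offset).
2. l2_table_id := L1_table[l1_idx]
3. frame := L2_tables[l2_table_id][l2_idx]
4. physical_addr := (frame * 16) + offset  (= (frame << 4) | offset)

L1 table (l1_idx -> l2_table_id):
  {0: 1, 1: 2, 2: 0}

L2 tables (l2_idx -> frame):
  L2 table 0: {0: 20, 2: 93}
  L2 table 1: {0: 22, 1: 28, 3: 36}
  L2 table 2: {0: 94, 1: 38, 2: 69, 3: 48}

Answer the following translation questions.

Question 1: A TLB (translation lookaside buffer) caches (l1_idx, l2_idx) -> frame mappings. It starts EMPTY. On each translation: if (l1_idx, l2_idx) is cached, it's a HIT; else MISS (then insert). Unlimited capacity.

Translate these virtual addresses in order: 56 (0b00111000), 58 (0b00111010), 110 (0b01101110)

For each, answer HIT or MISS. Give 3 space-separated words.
vaddr=56: (0,3) not in TLB -> MISS, insert
vaddr=58: (0,3) in TLB -> HIT
vaddr=110: (1,2) not in TLB -> MISS, insert

Answer: MISS HIT MISS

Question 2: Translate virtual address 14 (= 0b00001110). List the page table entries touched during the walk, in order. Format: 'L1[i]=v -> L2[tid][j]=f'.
vaddr = 14 = 0b00001110
Split: l1_idx=0, l2_idx=0, offset=14

Answer: L1[0]=1 -> L2[1][0]=22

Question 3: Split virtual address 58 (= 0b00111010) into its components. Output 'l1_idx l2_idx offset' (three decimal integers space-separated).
Answer: 0 3 10

Derivation:
vaddr = 58 = 0b00111010
  top 2 bits -> l1_idx = 0
  next 2 bits -> l2_idx = 3
  bottom 4 bits -> offset = 10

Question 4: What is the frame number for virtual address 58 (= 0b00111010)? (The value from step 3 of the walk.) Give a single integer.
Answer: 36

Derivation:
vaddr = 58: l1_idx=0, l2_idx=3
L1[0] = 1; L2[1][3] = 36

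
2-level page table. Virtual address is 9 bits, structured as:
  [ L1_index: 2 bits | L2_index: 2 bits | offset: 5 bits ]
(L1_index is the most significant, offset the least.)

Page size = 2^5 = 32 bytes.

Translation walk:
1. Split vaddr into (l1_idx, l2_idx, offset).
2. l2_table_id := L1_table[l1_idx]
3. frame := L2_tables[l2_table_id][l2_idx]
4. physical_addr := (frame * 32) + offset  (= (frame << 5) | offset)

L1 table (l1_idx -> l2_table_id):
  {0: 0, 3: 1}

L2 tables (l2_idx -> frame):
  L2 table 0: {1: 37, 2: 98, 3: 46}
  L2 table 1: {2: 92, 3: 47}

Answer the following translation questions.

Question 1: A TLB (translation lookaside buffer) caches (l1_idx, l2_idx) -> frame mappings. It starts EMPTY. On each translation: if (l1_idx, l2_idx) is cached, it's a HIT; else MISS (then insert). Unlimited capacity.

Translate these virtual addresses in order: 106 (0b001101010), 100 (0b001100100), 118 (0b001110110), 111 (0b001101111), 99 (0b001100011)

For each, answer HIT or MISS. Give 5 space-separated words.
vaddr=106: (0,3) not in TLB -> MISS, insert
vaddr=100: (0,3) in TLB -> HIT
vaddr=118: (0,3) in TLB -> HIT
vaddr=111: (0,3) in TLB -> HIT
vaddr=99: (0,3) in TLB -> HIT

Answer: MISS HIT HIT HIT HIT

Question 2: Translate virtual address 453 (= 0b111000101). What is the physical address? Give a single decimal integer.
vaddr = 453 = 0b111000101
Split: l1_idx=3, l2_idx=2, offset=5
L1[3] = 1
L2[1][2] = 92
paddr = 92 * 32 + 5 = 2949

Answer: 2949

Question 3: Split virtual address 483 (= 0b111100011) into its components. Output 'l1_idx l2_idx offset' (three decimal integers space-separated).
vaddr = 483 = 0b111100011
  top 2 bits -> l1_idx = 3
  next 2 bits -> l2_idx = 3
  bottom 5 bits -> offset = 3

Answer: 3 3 3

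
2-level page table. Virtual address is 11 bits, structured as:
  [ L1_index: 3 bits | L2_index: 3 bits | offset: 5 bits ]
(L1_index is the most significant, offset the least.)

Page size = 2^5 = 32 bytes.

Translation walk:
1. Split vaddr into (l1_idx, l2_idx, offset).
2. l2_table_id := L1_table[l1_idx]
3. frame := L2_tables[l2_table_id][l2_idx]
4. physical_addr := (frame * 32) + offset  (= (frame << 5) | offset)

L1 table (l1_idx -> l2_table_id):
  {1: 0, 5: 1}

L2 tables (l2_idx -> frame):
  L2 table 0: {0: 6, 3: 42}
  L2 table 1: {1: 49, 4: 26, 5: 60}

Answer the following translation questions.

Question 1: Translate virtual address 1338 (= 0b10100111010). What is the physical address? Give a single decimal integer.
Answer: 1594

Derivation:
vaddr = 1338 = 0b10100111010
Split: l1_idx=5, l2_idx=1, offset=26
L1[5] = 1
L2[1][1] = 49
paddr = 49 * 32 + 26 = 1594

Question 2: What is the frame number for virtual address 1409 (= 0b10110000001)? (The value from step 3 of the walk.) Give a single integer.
vaddr = 1409: l1_idx=5, l2_idx=4
L1[5] = 1; L2[1][4] = 26

Answer: 26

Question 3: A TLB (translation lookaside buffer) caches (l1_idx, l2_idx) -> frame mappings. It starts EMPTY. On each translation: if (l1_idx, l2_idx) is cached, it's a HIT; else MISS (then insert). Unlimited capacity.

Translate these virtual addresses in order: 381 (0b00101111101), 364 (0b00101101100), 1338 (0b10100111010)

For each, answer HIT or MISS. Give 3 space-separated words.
vaddr=381: (1,3) not in TLB -> MISS, insert
vaddr=364: (1,3) in TLB -> HIT
vaddr=1338: (5,1) not in TLB -> MISS, insert

Answer: MISS HIT MISS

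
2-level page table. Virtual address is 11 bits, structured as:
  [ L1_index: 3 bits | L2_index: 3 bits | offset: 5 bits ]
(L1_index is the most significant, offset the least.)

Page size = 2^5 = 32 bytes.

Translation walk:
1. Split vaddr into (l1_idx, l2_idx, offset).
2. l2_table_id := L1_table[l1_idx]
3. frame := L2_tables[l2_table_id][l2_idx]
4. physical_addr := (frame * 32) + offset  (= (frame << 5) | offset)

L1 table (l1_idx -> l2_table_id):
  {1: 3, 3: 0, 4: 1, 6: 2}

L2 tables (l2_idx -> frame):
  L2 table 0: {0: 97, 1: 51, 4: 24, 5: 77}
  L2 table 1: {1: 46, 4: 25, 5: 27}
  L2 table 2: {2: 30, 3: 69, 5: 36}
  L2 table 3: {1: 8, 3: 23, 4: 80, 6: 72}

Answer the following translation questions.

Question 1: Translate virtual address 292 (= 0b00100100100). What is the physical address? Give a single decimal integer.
Answer: 260

Derivation:
vaddr = 292 = 0b00100100100
Split: l1_idx=1, l2_idx=1, offset=4
L1[1] = 3
L2[3][1] = 8
paddr = 8 * 32 + 4 = 260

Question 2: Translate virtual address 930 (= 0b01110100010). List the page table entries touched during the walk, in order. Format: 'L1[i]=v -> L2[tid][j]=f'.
Answer: L1[3]=0 -> L2[0][5]=77

Derivation:
vaddr = 930 = 0b01110100010
Split: l1_idx=3, l2_idx=5, offset=2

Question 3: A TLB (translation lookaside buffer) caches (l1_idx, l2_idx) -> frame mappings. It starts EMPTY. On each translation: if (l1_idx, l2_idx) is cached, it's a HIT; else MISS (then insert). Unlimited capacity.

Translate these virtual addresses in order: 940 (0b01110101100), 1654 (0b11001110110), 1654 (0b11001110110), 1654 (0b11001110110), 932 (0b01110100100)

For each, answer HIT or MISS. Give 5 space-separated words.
Answer: MISS MISS HIT HIT HIT

Derivation:
vaddr=940: (3,5) not in TLB -> MISS, insert
vaddr=1654: (6,3) not in TLB -> MISS, insert
vaddr=1654: (6,3) in TLB -> HIT
vaddr=1654: (6,3) in TLB -> HIT
vaddr=932: (3,5) in TLB -> HIT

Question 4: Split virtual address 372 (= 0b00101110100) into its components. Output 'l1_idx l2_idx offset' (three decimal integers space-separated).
vaddr = 372 = 0b00101110100
  top 3 bits -> l1_idx = 1
  next 3 bits -> l2_idx = 3
  bottom 5 bits -> offset = 20

Answer: 1 3 20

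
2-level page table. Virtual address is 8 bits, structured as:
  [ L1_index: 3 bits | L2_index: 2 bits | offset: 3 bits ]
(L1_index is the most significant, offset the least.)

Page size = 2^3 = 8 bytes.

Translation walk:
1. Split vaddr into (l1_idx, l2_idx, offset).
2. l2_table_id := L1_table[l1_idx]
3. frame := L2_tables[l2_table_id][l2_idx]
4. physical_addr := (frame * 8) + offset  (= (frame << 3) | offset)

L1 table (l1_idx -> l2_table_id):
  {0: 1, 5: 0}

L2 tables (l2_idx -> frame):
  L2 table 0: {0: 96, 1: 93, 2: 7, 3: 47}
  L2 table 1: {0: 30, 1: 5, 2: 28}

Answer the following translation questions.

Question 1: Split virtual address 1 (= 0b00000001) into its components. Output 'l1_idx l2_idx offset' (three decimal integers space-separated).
vaddr = 1 = 0b00000001
  top 3 bits -> l1_idx = 0
  next 2 bits -> l2_idx = 0
  bottom 3 bits -> offset = 1

Answer: 0 0 1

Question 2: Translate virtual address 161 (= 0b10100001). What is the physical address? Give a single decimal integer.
vaddr = 161 = 0b10100001
Split: l1_idx=5, l2_idx=0, offset=1
L1[5] = 0
L2[0][0] = 96
paddr = 96 * 8 + 1 = 769

Answer: 769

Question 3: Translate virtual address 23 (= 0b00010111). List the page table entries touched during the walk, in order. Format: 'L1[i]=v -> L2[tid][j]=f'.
Answer: L1[0]=1 -> L2[1][2]=28

Derivation:
vaddr = 23 = 0b00010111
Split: l1_idx=0, l2_idx=2, offset=7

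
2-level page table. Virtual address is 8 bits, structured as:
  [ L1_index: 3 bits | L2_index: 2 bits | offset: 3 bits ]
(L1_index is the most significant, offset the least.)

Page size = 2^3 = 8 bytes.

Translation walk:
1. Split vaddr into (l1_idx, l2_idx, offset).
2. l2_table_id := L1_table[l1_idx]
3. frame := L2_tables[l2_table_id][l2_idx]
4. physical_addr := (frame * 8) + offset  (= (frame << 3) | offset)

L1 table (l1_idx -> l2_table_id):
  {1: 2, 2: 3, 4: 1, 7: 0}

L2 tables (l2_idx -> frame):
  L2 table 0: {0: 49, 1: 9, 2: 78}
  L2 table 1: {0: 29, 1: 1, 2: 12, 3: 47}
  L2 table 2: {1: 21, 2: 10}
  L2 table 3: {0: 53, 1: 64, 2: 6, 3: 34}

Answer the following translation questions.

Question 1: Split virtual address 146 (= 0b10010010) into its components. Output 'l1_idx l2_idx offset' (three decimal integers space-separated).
Answer: 4 2 2

Derivation:
vaddr = 146 = 0b10010010
  top 3 bits -> l1_idx = 4
  next 2 bits -> l2_idx = 2
  bottom 3 bits -> offset = 2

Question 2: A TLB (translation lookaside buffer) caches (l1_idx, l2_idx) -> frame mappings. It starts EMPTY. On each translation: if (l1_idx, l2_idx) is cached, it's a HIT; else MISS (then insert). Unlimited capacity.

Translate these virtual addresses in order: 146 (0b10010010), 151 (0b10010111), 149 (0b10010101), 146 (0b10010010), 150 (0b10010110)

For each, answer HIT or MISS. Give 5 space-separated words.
vaddr=146: (4,2) not in TLB -> MISS, insert
vaddr=151: (4,2) in TLB -> HIT
vaddr=149: (4,2) in TLB -> HIT
vaddr=146: (4,2) in TLB -> HIT
vaddr=150: (4,2) in TLB -> HIT

Answer: MISS HIT HIT HIT HIT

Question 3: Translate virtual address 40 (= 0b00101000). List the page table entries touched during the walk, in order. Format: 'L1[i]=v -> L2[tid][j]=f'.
vaddr = 40 = 0b00101000
Split: l1_idx=1, l2_idx=1, offset=0

Answer: L1[1]=2 -> L2[2][1]=21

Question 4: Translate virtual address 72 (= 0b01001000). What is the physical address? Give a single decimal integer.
Answer: 512

Derivation:
vaddr = 72 = 0b01001000
Split: l1_idx=2, l2_idx=1, offset=0
L1[2] = 3
L2[3][1] = 64
paddr = 64 * 8 + 0 = 512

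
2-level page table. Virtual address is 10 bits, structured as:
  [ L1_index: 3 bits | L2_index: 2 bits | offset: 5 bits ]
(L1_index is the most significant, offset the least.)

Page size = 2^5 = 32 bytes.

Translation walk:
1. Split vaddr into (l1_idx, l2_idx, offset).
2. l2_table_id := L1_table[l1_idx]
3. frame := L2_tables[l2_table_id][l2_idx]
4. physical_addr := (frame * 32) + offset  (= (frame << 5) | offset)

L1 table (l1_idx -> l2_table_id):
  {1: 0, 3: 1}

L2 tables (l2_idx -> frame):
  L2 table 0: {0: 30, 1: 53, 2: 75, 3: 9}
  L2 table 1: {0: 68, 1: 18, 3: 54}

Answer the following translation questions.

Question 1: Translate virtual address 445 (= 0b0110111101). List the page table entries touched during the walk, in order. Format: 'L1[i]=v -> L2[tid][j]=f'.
vaddr = 445 = 0b0110111101
Split: l1_idx=3, l2_idx=1, offset=29

Answer: L1[3]=1 -> L2[1][1]=18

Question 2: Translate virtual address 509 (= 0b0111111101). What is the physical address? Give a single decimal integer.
vaddr = 509 = 0b0111111101
Split: l1_idx=3, l2_idx=3, offset=29
L1[3] = 1
L2[1][3] = 54
paddr = 54 * 32 + 29 = 1757

Answer: 1757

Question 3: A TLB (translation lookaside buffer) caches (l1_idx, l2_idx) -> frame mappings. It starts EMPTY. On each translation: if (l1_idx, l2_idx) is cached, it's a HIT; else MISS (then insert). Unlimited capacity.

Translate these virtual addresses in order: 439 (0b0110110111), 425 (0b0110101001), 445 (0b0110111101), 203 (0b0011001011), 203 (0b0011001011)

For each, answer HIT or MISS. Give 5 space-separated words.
vaddr=439: (3,1) not in TLB -> MISS, insert
vaddr=425: (3,1) in TLB -> HIT
vaddr=445: (3,1) in TLB -> HIT
vaddr=203: (1,2) not in TLB -> MISS, insert
vaddr=203: (1,2) in TLB -> HIT

Answer: MISS HIT HIT MISS HIT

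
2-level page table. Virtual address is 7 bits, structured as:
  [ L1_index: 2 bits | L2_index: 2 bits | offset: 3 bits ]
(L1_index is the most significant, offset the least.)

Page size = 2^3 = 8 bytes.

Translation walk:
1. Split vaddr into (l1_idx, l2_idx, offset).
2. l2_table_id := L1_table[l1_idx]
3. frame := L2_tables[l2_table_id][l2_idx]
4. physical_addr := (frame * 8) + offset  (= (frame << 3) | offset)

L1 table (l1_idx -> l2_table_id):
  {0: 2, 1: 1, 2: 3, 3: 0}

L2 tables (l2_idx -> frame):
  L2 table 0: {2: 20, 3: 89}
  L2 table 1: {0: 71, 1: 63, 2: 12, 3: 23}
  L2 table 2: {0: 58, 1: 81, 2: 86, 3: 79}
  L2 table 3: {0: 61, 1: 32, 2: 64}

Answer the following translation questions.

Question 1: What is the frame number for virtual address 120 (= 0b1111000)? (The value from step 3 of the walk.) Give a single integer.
Answer: 89

Derivation:
vaddr = 120: l1_idx=3, l2_idx=3
L1[3] = 0; L2[0][3] = 89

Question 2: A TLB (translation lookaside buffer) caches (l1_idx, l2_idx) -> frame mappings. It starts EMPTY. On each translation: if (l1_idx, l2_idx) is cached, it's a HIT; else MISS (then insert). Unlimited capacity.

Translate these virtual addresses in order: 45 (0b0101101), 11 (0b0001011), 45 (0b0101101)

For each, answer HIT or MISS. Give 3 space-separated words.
Answer: MISS MISS HIT

Derivation:
vaddr=45: (1,1) not in TLB -> MISS, insert
vaddr=11: (0,1) not in TLB -> MISS, insert
vaddr=45: (1,1) in TLB -> HIT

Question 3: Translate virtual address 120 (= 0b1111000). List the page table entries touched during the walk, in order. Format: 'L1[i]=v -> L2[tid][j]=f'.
vaddr = 120 = 0b1111000
Split: l1_idx=3, l2_idx=3, offset=0

Answer: L1[3]=0 -> L2[0][3]=89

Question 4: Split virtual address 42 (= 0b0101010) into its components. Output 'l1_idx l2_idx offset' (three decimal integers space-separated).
Answer: 1 1 2

Derivation:
vaddr = 42 = 0b0101010
  top 2 bits -> l1_idx = 1
  next 2 bits -> l2_idx = 1
  bottom 3 bits -> offset = 2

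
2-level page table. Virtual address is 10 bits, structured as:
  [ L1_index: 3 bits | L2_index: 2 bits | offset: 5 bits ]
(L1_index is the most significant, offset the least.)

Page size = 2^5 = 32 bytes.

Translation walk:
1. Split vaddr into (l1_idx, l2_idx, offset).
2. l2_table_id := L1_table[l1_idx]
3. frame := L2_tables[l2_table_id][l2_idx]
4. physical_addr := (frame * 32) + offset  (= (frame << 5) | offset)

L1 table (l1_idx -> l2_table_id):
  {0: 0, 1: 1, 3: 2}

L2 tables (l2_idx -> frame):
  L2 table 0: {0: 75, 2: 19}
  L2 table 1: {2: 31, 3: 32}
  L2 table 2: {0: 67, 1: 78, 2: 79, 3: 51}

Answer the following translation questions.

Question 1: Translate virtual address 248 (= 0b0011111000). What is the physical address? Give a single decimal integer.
vaddr = 248 = 0b0011111000
Split: l1_idx=1, l2_idx=3, offset=24
L1[1] = 1
L2[1][3] = 32
paddr = 32 * 32 + 24 = 1048

Answer: 1048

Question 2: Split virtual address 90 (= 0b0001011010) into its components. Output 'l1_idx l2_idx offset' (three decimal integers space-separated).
Answer: 0 2 26

Derivation:
vaddr = 90 = 0b0001011010
  top 3 bits -> l1_idx = 0
  next 2 bits -> l2_idx = 2
  bottom 5 bits -> offset = 26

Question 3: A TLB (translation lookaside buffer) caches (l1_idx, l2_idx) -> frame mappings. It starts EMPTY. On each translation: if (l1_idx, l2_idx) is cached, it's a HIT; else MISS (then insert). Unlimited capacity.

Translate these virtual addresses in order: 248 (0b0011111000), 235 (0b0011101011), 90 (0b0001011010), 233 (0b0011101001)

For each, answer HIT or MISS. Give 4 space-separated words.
Answer: MISS HIT MISS HIT

Derivation:
vaddr=248: (1,3) not in TLB -> MISS, insert
vaddr=235: (1,3) in TLB -> HIT
vaddr=90: (0,2) not in TLB -> MISS, insert
vaddr=233: (1,3) in TLB -> HIT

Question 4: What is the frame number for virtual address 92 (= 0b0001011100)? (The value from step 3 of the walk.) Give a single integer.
vaddr = 92: l1_idx=0, l2_idx=2
L1[0] = 0; L2[0][2] = 19

Answer: 19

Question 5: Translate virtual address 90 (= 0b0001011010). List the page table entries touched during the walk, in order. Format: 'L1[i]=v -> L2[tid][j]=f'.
Answer: L1[0]=0 -> L2[0][2]=19

Derivation:
vaddr = 90 = 0b0001011010
Split: l1_idx=0, l2_idx=2, offset=26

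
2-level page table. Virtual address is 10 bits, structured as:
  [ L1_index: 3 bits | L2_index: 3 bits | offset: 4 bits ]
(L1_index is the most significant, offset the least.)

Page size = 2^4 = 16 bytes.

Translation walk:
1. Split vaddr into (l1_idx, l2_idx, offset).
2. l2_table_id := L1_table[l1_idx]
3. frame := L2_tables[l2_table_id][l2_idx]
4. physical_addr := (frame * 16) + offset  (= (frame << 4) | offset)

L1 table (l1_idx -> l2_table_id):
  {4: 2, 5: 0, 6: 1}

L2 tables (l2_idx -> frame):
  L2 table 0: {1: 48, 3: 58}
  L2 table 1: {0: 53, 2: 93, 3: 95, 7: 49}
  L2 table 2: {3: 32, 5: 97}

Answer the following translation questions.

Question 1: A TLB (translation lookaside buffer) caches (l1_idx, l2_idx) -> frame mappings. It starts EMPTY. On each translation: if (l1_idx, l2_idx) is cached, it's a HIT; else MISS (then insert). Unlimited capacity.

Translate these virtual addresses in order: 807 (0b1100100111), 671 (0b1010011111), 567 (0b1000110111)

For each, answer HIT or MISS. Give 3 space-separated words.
vaddr=807: (6,2) not in TLB -> MISS, insert
vaddr=671: (5,1) not in TLB -> MISS, insert
vaddr=567: (4,3) not in TLB -> MISS, insert

Answer: MISS MISS MISS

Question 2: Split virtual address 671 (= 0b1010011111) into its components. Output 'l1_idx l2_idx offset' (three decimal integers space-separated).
vaddr = 671 = 0b1010011111
  top 3 bits -> l1_idx = 5
  next 3 bits -> l2_idx = 1
  bottom 4 bits -> offset = 15

Answer: 5 1 15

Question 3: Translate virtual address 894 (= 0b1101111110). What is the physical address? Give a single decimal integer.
vaddr = 894 = 0b1101111110
Split: l1_idx=6, l2_idx=7, offset=14
L1[6] = 1
L2[1][7] = 49
paddr = 49 * 16 + 14 = 798

Answer: 798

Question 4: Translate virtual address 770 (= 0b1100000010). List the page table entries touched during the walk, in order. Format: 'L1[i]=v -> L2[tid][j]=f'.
Answer: L1[6]=1 -> L2[1][0]=53

Derivation:
vaddr = 770 = 0b1100000010
Split: l1_idx=6, l2_idx=0, offset=2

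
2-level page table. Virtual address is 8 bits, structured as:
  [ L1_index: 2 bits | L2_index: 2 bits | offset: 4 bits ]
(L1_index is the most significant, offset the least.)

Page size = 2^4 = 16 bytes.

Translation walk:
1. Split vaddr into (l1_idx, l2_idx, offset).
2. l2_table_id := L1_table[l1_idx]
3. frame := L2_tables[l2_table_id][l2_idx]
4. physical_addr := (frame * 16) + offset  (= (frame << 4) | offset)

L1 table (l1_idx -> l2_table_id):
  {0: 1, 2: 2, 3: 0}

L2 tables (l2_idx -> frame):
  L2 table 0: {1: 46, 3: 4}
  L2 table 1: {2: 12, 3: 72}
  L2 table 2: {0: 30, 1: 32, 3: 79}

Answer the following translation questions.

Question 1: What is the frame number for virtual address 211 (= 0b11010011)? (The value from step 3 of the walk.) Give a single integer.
Answer: 46

Derivation:
vaddr = 211: l1_idx=3, l2_idx=1
L1[3] = 0; L2[0][1] = 46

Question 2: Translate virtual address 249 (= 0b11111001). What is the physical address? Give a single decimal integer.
Answer: 73

Derivation:
vaddr = 249 = 0b11111001
Split: l1_idx=3, l2_idx=3, offset=9
L1[3] = 0
L2[0][3] = 4
paddr = 4 * 16 + 9 = 73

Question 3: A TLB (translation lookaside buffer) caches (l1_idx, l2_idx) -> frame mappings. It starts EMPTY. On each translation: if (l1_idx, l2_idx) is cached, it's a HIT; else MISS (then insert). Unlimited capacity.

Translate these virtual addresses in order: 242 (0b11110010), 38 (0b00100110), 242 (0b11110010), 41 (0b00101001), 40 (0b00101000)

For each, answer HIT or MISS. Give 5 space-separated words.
vaddr=242: (3,3) not in TLB -> MISS, insert
vaddr=38: (0,2) not in TLB -> MISS, insert
vaddr=242: (3,3) in TLB -> HIT
vaddr=41: (0,2) in TLB -> HIT
vaddr=40: (0,2) in TLB -> HIT

Answer: MISS MISS HIT HIT HIT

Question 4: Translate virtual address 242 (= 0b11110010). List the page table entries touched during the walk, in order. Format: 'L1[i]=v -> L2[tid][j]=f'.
Answer: L1[3]=0 -> L2[0][3]=4

Derivation:
vaddr = 242 = 0b11110010
Split: l1_idx=3, l2_idx=3, offset=2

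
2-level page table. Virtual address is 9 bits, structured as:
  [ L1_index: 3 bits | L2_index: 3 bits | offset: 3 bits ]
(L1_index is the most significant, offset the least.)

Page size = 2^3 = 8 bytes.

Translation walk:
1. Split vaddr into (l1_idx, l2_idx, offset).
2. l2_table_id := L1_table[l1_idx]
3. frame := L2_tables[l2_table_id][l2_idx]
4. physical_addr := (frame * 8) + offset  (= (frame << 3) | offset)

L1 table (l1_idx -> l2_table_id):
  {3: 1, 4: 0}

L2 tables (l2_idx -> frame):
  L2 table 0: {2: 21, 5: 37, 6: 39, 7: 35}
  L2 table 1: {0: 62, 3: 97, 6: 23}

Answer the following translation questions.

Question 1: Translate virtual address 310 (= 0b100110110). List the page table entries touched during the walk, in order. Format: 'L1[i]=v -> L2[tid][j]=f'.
vaddr = 310 = 0b100110110
Split: l1_idx=4, l2_idx=6, offset=6

Answer: L1[4]=0 -> L2[0][6]=39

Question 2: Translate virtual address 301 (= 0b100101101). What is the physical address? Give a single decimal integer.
Answer: 301

Derivation:
vaddr = 301 = 0b100101101
Split: l1_idx=4, l2_idx=5, offset=5
L1[4] = 0
L2[0][5] = 37
paddr = 37 * 8 + 5 = 301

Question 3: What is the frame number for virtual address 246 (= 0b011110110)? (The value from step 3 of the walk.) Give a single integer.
Answer: 23

Derivation:
vaddr = 246: l1_idx=3, l2_idx=6
L1[3] = 1; L2[1][6] = 23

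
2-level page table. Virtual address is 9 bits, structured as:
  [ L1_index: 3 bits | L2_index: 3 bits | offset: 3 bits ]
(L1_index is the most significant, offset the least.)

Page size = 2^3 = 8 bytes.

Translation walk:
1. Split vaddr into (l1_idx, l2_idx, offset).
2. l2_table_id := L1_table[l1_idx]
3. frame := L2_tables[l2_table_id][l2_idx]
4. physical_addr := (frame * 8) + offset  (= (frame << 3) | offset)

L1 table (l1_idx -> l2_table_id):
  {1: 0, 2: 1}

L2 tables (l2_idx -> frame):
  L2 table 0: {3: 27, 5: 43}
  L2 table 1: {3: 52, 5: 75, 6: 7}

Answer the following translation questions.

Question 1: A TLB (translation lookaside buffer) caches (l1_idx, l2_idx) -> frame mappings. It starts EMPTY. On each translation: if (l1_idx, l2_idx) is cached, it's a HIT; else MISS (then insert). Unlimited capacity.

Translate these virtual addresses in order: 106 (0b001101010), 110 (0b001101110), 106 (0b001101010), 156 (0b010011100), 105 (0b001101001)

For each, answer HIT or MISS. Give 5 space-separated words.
Answer: MISS HIT HIT MISS HIT

Derivation:
vaddr=106: (1,5) not in TLB -> MISS, insert
vaddr=110: (1,5) in TLB -> HIT
vaddr=106: (1,5) in TLB -> HIT
vaddr=156: (2,3) not in TLB -> MISS, insert
vaddr=105: (1,5) in TLB -> HIT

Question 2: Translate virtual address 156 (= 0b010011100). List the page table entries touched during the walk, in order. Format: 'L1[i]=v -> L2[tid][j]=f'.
vaddr = 156 = 0b010011100
Split: l1_idx=2, l2_idx=3, offset=4

Answer: L1[2]=1 -> L2[1][3]=52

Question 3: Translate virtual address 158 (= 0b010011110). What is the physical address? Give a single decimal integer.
Answer: 422

Derivation:
vaddr = 158 = 0b010011110
Split: l1_idx=2, l2_idx=3, offset=6
L1[2] = 1
L2[1][3] = 52
paddr = 52 * 8 + 6 = 422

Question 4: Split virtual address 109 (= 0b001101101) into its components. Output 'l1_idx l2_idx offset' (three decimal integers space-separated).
Answer: 1 5 5

Derivation:
vaddr = 109 = 0b001101101
  top 3 bits -> l1_idx = 1
  next 3 bits -> l2_idx = 5
  bottom 3 bits -> offset = 5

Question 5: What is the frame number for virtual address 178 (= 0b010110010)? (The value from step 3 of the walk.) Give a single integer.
vaddr = 178: l1_idx=2, l2_idx=6
L1[2] = 1; L2[1][6] = 7

Answer: 7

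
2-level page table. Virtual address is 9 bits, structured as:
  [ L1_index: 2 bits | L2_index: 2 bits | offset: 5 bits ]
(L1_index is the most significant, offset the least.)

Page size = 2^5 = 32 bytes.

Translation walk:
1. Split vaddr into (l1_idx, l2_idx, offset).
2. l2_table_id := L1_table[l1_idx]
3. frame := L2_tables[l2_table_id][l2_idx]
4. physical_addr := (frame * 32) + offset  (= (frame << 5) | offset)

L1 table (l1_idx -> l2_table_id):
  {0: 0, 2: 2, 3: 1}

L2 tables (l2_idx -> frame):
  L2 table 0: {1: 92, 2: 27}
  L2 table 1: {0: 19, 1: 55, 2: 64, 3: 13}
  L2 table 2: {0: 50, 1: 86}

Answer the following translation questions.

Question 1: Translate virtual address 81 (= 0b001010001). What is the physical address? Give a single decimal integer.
Answer: 881

Derivation:
vaddr = 81 = 0b001010001
Split: l1_idx=0, l2_idx=2, offset=17
L1[0] = 0
L2[0][2] = 27
paddr = 27 * 32 + 17 = 881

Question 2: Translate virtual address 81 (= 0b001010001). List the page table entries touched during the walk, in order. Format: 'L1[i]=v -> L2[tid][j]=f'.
vaddr = 81 = 0b001010001
Split: l1_idx=0, l2_idx=2, offset=17

Answer: L1[0]=0 -> L2[0][2]=27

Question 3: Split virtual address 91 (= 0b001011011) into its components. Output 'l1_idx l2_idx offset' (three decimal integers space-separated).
Answer: 0 2 27

Derivation:
vaddr = 91 = 0b001011011
  top 2 bits -> l1_idx = 0
  next 2 bits -> l2_idx = 2
  bottom 5 bits -> offset = 27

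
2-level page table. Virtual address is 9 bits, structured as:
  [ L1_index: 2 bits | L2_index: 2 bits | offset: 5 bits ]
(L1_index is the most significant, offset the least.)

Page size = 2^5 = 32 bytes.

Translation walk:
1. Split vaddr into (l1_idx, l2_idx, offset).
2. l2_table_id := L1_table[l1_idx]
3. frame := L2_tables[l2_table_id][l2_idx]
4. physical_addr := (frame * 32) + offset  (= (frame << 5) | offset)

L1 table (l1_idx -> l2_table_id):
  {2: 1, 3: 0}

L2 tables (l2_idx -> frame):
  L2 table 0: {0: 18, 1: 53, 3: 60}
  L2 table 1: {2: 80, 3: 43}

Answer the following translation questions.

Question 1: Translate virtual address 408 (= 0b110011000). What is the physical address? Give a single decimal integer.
vaddr = 408 = 0b110011000
Split: l1_idx=3, l2_idx=0, offset=24
L1[3] = 0
L2[0][0] = 18
paddr = 18 * 32 + 24 = 600

Answer: 600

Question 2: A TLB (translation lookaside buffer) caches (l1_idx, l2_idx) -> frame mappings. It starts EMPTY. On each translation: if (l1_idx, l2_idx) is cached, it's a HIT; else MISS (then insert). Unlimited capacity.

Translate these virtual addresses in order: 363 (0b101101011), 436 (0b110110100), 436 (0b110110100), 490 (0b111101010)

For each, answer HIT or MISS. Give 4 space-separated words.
Answer: MISS MISS HIT MISS

Derivation:
vaddr=363: (2,3) not in TLB -> MISS, insert
vaddr=436: (3,1) not in TLB -> MISS, insert
vaddr=436: (3,1) in TLB -> HIT
vaddr=490: (3,3) not in TLB -> MISS, insert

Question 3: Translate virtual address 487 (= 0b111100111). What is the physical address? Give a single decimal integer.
vaddr = 487 = 0b111100111
Split: l1_idx=3, l2_idx=3, offset=7
L1[3] = 0
L2[0][3] = 60
paddr = 60 * 32 + 7 = 1927

Answer: 1927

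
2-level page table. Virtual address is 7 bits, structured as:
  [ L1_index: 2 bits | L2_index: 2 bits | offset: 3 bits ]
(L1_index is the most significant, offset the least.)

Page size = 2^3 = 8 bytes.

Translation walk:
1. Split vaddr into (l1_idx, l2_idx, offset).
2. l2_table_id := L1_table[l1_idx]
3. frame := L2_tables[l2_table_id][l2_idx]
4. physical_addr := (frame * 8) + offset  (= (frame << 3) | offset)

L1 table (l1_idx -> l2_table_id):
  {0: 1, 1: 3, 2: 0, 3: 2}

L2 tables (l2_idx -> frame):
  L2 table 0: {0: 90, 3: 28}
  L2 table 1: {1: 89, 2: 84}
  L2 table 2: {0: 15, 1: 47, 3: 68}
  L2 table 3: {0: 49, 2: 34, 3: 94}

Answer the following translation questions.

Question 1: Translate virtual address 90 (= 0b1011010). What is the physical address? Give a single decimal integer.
Answer: 226

Derivation:
vaddr = 90 = 0b1011010
Split: l1_idx=2, l2_idx=3, offset=2
L1[2] = 0
L2[0][3] = 28
paddr = 28 * 8 + 2 = 226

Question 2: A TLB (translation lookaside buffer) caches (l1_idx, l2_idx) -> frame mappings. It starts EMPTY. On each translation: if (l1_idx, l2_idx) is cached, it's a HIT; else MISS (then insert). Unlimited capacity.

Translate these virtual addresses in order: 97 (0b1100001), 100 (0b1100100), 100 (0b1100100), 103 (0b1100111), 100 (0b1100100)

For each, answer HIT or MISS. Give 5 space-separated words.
vaddr=97: (3,0) not in TLB -> MISS, insert
vaddr=100: (3,0) in TLB -> HIT
vaddr=100: (3,0) in TLB -> HIT
vaddr=103: (3,0) in TLB -> HIT
vaddr=100: (3,0) in TLB -> HIT

Answer: MISS HIT HIT HIT HIT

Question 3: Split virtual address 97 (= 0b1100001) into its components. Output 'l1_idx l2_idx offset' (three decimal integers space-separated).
vaddr = 97 = 0b1100001
  top 2 bits -> l1_idx = 3
  next 2 bits -> l2_idx = 0
  bottom 3 bits -> offset = 1

Answer: 3 0 1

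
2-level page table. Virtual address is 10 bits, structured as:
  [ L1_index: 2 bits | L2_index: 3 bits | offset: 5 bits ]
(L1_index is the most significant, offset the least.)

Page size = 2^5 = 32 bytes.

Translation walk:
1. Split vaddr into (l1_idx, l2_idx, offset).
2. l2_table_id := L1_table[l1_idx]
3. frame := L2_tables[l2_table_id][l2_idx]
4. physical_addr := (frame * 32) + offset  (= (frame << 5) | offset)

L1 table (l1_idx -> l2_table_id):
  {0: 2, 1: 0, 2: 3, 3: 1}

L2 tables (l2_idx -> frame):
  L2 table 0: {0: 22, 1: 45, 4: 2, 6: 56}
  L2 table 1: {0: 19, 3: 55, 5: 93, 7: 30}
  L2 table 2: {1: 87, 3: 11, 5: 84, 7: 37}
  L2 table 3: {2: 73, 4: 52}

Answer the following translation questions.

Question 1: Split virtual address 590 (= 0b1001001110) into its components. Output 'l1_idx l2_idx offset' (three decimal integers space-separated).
Answer: 2 2 14

Derivation:
vaddr = 590 = 0b1001001110
  top 2 bits -> l1_idx = 2
  next 3 bits -> l2_idx = 2
  bottom 5 bits -> offset = 14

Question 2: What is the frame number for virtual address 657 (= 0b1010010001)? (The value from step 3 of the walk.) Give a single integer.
Answer: 52

Derivation:
vaddr = 657: l1_idx=2, l2_idx=4
L1[2] = 3; L2[3][4] = 52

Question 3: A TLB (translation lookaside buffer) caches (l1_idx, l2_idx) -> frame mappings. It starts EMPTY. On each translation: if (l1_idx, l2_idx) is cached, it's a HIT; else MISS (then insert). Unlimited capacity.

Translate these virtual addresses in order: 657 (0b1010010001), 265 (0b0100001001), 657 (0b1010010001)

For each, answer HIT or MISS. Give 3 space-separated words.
Answer: MISS MISS HIT

Derivation:
vaddr=657: (2,4) not in TLB -> MISS, insert
vaddr=265: (1,0) not in TLB -> MISS, insert
vaddr=657: (2,4) in TLB -> HIT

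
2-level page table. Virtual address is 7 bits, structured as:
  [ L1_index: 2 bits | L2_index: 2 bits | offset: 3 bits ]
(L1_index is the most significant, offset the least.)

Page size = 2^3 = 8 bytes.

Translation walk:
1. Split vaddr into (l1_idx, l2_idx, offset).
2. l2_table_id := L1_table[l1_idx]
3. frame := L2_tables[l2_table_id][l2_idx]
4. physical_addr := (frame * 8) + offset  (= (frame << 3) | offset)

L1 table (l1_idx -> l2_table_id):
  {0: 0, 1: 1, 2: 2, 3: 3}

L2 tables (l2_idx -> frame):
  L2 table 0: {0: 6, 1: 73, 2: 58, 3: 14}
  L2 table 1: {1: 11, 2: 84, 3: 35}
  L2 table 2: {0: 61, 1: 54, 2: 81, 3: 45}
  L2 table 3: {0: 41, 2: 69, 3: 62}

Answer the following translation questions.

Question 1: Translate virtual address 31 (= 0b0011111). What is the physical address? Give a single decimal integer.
vaddr = 31 = 0b0011111
Split: l1_idx=0, l2_idx=3, offset=7
L1[0] = 0
L2[0][3] = 14
paddr = 14 * 8 + 7 = 119

Answer: 119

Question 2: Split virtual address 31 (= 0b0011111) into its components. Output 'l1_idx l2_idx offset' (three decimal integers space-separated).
vaddr = 31 = 0b0011111
  top 2 bits -> l1_idx = 0
  next 2 bits -> l2_idx = 3
  bottom 3 bits -> offset = 7

Answer: 0 3 7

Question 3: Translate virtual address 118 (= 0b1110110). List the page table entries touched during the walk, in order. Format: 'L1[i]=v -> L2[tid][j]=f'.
vaddr = 118 = 0b1110110
Split: l1_idx=3, l2_idx=2, offset=6

Answer: L1[3]=3 -> L2[3][2]=69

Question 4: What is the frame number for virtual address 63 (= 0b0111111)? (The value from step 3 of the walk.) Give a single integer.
Answer: 35

Derivation:
vaddr = 63: l1_idx=1, l2_idx=3
L1[1] = 1; L2[1][3] = 35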